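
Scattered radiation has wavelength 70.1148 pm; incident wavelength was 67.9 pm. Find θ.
85.00°

First find the wavelength shift:
Δλ = λ' - λ = 70.1148 - 67.9 = 2.2148 pm

Using Δλ = λ_C(1 - cos θ), with λ_C = h/(m_e·c) ≈ 2.42631024 pm:
cos θ = 1 - Δλ/λ_C
cos θ = 1 - 2.2148/2.42631024
cos θ = 0.087174

θ = arccos(0.087174)
θ = 85.00°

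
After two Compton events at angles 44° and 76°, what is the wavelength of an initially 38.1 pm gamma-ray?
40.6203 pm

Apply Compton shift twice:

First scattering at θ₁ = 44°:
Δλ₁ = λ_C(1 - cos(44°))
Δλ₁ = 2.4263 × 0.2807
Δλ₁ = 0.6810 pm

After first scattering:
λ₁ = 38.1 + 0.6810 = 38.7810 pm

Second scattering at θ₂ = 76°:
Δλ₂ = λ_C(1 - cos(76°))
Δλ₂ = 2.4263 × 0.7581
Δλ₂ = 1.8393 pm

Final wavelength:
λ₂ = 38.7810 + 1.8393 = 40.6203 pm

Total shift: Δλ_total = 0.6810 + 1.8393 = 2.5203 pm

(Intermediate values are shown rounded; full precision is carried through to the final answer.)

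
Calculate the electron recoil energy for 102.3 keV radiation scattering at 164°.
28.8422 keV

By energy conservation: K_e = E_initial - E_final

First find the scattered photon energy:
Initial wavelength: λ = hc/E = 12.1197 pm
Compton shift: Δλ = λ_C(1 - cos(164°)) = 4.7586 pm
Final wavelength: λ' = 12.1197 + 4.7586 = 16.8783 pm
Final photon energy: E' = hc/λ' = 73.4578 keV

Electron kinetic energy:
K_e = E - E' = 102.3000 - 73.4578 = 28.8422 keV

(Intermediate values are shown rounded; full precision is carried through to the final answer.)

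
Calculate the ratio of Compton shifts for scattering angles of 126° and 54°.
126° produces the larger shift by a factor of 3.852

Calculate both shifts using Δλ = λ_C(1 - cos θ):

For θ₁ = 54°:
Δλ₁ = 2.4263 × (1 - cos(54°))
Δλ₁ = 2.4263 × 0.4122
Δλ₁ = 1.0002 pm

For θ₂ = 126°:
Δλ₂ = 2.4263 × (1 - cos(126°))
Δλ₂ = 2.4263 × 1.5878
Δλ₂ = 3.8525 pm

The 126° angle produces the larger shift.
Ratio: 3.8525/1.0002 = 3.852

(Intermediate values are shown rounded; full precision is carried through to the final answer.)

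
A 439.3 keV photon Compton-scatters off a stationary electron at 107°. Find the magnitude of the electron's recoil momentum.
2.8767e-22 kg·m/s

The electron is initially at rest, so by conservation of momentum:
p⃗_e = p⃗₀ − p⃗'  (incident photon momentum minus scattered photon momentum)

Photon momentum magnitudes (p = h/λ = E/c):
λ₀ = hc/E₀ = 2.8223 pm → p₀ = h/λ₀ = 2.3477e-22 kg·m/s
Δλ = λ_C(1 − cos 107°) = 3.1357 pm
λ' = 5.9580 pm → p' = h/λ' = 1.1121e-22 kg·m/s

The scattered photon makes angle θ = 107° with the incident direction, so by the law of cosines:
|p⃗_e|² = p₀² + p'² − 2p₀p'cos θ
|p⃗_e|² = (2.3477e-22)² + (1.1121e-22)² − 2·2.3477e-22·1.1121e-22·cos(107°)
|p⃗_e| = 2.8767e-22 kg·m/s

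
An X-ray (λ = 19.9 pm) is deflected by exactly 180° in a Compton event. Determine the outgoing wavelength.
24.7526 pm

Using the Compton formula: λ' = λ + λ_C(1 − cos θ)

For θ = 180°, cos θ = -1 (exact) = -1.0000, so:
1 − cos 180° = 1 − (-1) = 2.0000

Δλ = λ_C × 2.0000 = 2.4263 × 2.0000 = 4.8526 pm

λ' = 19.9 + 4.8526 = 24.7526 pm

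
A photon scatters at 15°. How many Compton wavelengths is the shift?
0.0341 λ_C

The Compton shift formula is:
Δλ = λ_C(1 - cos θ)

Dividing both sides by λ_C:
Δλ/λ_C = 1 - cos θ

For θ = 15°:
Δλ/λ_C = 1 - cos(15°)
Δλ/λ_C = 1 - 0.9659
Δλ/λ_C = 0.0341

This means the shift is 0.0341 × λ_C = 0.0827 pm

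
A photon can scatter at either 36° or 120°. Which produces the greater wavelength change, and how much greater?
120° produces the larger shift by a factor of 7.854

Calculate both shifts using Δλ = λ_C(1 - cos θ):

For θ₁ = 36°:
Δλ₁ = 2.4263 × (1 - cos(36°))
Δλ₁ = 2.4263 × 0.1910
Δλ₁ = 0.4634 pm

For θ₂ = 120°:
Δλ₂ = 2.4263 × (1 - cos(120°))
Δλ₂ = 2.4263 × 1.5000
Δλ₂ = 3.6395 pm

The 120° angle produces the larger shift.
Ratio: 3.6395/0.4634 = 7.854

(Intermediate values are shown rounded; full precision is carried through to the final answer.)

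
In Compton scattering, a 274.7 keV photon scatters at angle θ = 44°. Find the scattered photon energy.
238.6878 keV

First convert energy to wavelength:
λ = hc/E, with hc ≈ 1239.842 keV·pm (i.e. 1239.842 eV·nm)

For E = 274.7 keV = 274700 eV:
λ = 1239.842 keV·pm / 274.7 keV
λ = 4.5134 pm

Calculate the Compton shift:
Δλ = λ_C(1 - cos(44°)) = 2.4263 × 0.2807
Δλ = 0.6810 pm

Final wavelength:
λ' = 4.5134 + 0.6810 = 5.1944 pm

Final energy:
E' = hc/λ' = 1239.842 / 5.1944 = 238.6878 keV

(Intermediate values are shown rounded; full precision is carried through to the final answer.)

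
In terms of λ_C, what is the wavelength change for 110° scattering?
1.3420 λ_C

The Compton shift formula is:
Δλ = λ_C(1 - cos θ)

Dividing both sides by λ_C:
Δλ/λ_C = 1 - cos θ

For θ = 110°:
Δλ/λ_C = 1 - cos(110°)
Δλ/λ_C = 1 - -0.3420
Δλ/λ_C = 1.3420

This means the shift is 1.3420 × λ_C = 3.2562 pm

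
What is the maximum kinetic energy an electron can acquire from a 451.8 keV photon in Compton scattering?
288.5952 keV

Maximum energy transfer occurs at θ = 180° (backscattering).

Initial photon: E₀ = 451.8 keV → λ₀ = 2.7442 pm

Maximum Compton shift (at 180°):
Δλ_max = 2λ_C = 2 × 2.4263 = 4.8526 pm

Final wavelength:
λ' = 2.7442 + 4.8526 = 7.5968 pm

Minimum photon energy (maximum energy to electron):
E'_min = hc/λ' = 163.2048 keV

Maximum electron kinetic energy:
K_max = E₀ - E'_min = 451.8000 - 163.2048 = 288.5952 keV

(Intermediate values are shown rounded; full precision is carried through to the final answer.)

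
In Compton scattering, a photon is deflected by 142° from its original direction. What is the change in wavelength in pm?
4.3383 pm

Using the Compton scattering formula:
Δλ = λ_C(1 - cos θ)

where λ_C = h/(m_e·c) ≈ 2.4263 pm is the Compton wavelength of an electron.

For θ = 142°:
cos(142°) = -0.7880
1 - cos(142°) = 1.7880

Δλ = 2.4263 × 1.7880
Δλ = 4.3383 pm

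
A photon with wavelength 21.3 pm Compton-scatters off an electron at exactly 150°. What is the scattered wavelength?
25.8276 pm

Using the Compton formula: λ' = λ + λ_C(1 − cos θ)

For θ = 150°, cos θ = -√3/2 (exact) ≈ -0.8660, so:
1 − cos 150° = 1 − (-√3/2) ≈ 1.8660

Δλ = λ_C × 1.8660 = 2.4263 × 1.8660 = 4.5276 pm

λ' = 21.3 + 4.5276 = 25.8276 pm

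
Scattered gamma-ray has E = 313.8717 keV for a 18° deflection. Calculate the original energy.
323.6000 keV

Convert final energy to wavelength (hc ≈ 1239.842 keV·pm):
λ' = hc/E' = 1239.842 / 313.8717 = 3.9502 pm

Calculate the Compton shift:
Δλ = λ_C(1 - cos(18°))
Δλ = 2.4263 × (1 - cos(18°))
Δλ = 0.1188 pm

Initial wavelength:
λ = λ' - Δλ = 3.9502 - 0.1188 = 3.8314 pm

Initial energy:
E = hc/λ = 1239.842 / 3.8314 = 323.6000 keV

(Intermediate values are shown rounded; full precision is carried through to the final answer.)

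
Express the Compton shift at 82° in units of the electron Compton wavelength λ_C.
0.8608 λ_C

The Compton shift formula is:
Δλ = λ_C(1 - cos θ)

Dividing both sides by λ_C:
Δλ/λ_C = 1 - cos θ

For θ = 82°:
Δλ/λ_C = 1 - cos(82°)
Δλ/λ_C = 1 - 0.1392
Δλ/λ_C = 0.8608

This means the shift is 0.8608 × λ_C = 2.0886 pm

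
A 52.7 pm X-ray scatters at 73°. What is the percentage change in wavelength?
3.2579%

Calculate the Compton shift:
Δλ = λ_C(1 - cos(73°))
Δλ = 2.4263 × (1 - cos(73°))
Δλ = 2.4263 × 0.7076
Δλ = 1.7169 pm

Percentage change:
(Δλ/λ₀) × 100 = (1.7169/52.7) × 100
= 3.2579%

(Intermediate values are shown rounded; full precision is carried through to the final answer.)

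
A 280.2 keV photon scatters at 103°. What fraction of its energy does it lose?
0.4018 (or 40.18%)

Calculate initial and final photon energies:

Initial: E₀ = 280.2 keV → λ₀ = 4.4248 pm
Compton shift: Δλ = 2.9721 pm
Final wavelength: λ' = 7.3970 pm
Final energy: E' = 167.6151 keV

Fractional energy loss:
(E₀ - E')/E₀ = (280.2000 - 167.6151)/280.2000
= 112.5849/280.2000
= 0.4018
= 40.18%

(Intermediate values are shown rounded; full precision is carried through to the final answer.)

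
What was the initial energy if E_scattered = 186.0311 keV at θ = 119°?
404.9000 keV

Convert final energy to wavelength (hc ≈ 1239.842 keV·pm):
λ' = hc/E' = 1239.842 / 186.0311 = 6.6647 pm

Calculate the Compton shift:
Δλ = λ_C(1 - cos(119°))
Δλ = 2.4263 × (1 - cos(119°))
Δλ = 3.6026 pm

Initial wavelength:
λ = λ' - Δλ = 6.6647 - 3.6026 = 3.0621 pm

Initial energy:
E = hc/λ = 1239.842 / 3.0621 = 404.9000 keV

(Intermediate values are shown rounded; full precision is carried through to the final answer.)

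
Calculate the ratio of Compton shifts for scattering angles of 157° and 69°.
157° produces the larger shift by a factor of 2.993

Calculate both shifts using Δλ = λ_C(1 - cos θ):

For θ₁ = 69°:
Δλ₁ = 2.4263 × (1 - cos(69°))
Δλ₁ = 2.4263 × 0.6416
Δλ₁ = 1.5568 pm

For θ₂ = 157°:
Δλ₂ = 2.4263 × (1 - cos(157°))
Δλ₂ = 2.4263 × 1.9205
Δλ₂ = 4.6597 pm

The 157° angle produces the larger shift.
Ratio: 4.6597/1.5568 = 2.993

(Intermediate values are shown rounded; full precision is carried through to the final answer.)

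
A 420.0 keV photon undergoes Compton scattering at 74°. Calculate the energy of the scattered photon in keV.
263.2622 keV

First convert energy to wavelength:
λ = hc/E, with hc ≈ 1239.842 keV·pm (i.e. 1239.842 eV·nm)

For E = 420.0 keV = 420000 eV:
λ = 1239.842 keV·pm / 420.0 keV
λ = 2.9520 pm

Calculate the Compton shift:
Δλ = λ_C(1 - cos(74°)) = 2.4263 × 0.7244
Δλ = 1.7575 pm

Final wavelength:
λ' = 2.9520 + 1.7575 = 4.7095 pm

Final energy:
E' = hc/λ' = 1239.842 / 4.7095 = 263.2622 keV

(Intermediate values are shown rounded; full precision is carried through to the final answer.)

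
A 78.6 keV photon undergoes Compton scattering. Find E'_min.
60.1086 keV (at θ = 180°)

The scattered photon has minimum energy when its wavelength is maximum, i.e., when the Compton shift Δλ = λ_C(1 − cos θ) is maximum. This occurs at θ = 180° (backscattering), giving Δλ_max = 2λ_C = 4.8526 pm.

Initial wavelength: λ₀ = hc/E₀ = 15.7741 pm
Maximum final wavelength: λ'_max = λ₀ + 2λ_C = 15.7741 + 4.8526 = 20.6267 pm
Minimum final energy: E'_min = hc/λ'_max = 60.1086 keV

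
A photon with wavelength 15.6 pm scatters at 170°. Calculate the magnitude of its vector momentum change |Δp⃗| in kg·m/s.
7.4650e-23 kg·m/s

Photon momentum magnitude is p = h/λ.

Initial momentum:
p₀ = h/λ = 6.6261e-34/1.5600e-11 = 4.2475e-23 kg·m/s

After scattering:
λ' = λ + Δλ = 15.6 + 4.8158 = 20.4158 pm
p' = h/λ' = 6.6261e-34/2.0416e-11 = 3.2456e-23 kg·m/s

Momentum is a vector; the scattered photon's direction makes angle θ = 170° with the incident direction. The magnitude of the vector change Δp⃗ = p⃗₀ − p⃗' is found from the law of cosines:
|Δp⃗|² = p₀² + p'² − 2p₀p'cos θ
|Δp⃗|² = (4.2475e-23)² + (3.2456e-23)² − 2·4.2475e-23·3.2456e-23·cos(170°)
|Δp⃗| = 7.4650e-23 kg·m/s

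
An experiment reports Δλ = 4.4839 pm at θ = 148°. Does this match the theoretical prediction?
Yes, consistent

Calculate the expected shift for θ = 148°:

Δλ_expected = λ_C(1 - cos(148°))
Δλ_expected = 2.4263 × (1 - cos(148°))
Δλ_expected = 2.4263 × 1.8480
Δλ_expected = 4.4839 pm

Given shift: 4.4839 pm
Expected shift: 4.4839 pm
Difference: 0.0000 pm

The values match. This is consistent with Compton scattering at the stated angle.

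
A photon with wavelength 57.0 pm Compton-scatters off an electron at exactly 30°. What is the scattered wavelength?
57.3251 pm

Using the Compton formula: λ' = λ + λ_C(1 − cos θ)

For θ = 30°, cos θ = √3/2 (exact) ≈ 0.8660, so:
1 − cos 30° = 1 − (√3/2) ≈ 0.1340

Δλ = λ_C × 0.1340 = 2.4263 × 0.1340 = 0.3251 pm

λ' = 57.0 + 0.3251 = 57.3251 pm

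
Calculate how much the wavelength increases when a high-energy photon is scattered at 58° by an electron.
1.1406 pm

Using the Compton scattering formula:
Δλ = λ_C(1 - cos θ)

where λ_C = h/(m_e·c) ≈ 2.4263 pm is the Compton wavelength of an electron.

For θ = 58°:
cos(58°) = 0.5299
1 - cos(58°) = 0.4701

Δλ = 2.4263 × 0.4701
Δλ = 1.1406 pm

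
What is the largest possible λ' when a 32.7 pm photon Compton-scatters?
37.5526 pm (at θ = 180°)

The Compton shift is Δλ = λ_C(1 − cos θ).

Since cos θ ranges from −1 to 1, the factor (1 − cos θ) ranges from 0 to 2; the maximum shift occurs at θ = 180° (backscattering):
Δλ_max = 2λ_C = 2 × 2.4263 pm = 4.8526 pm

Maximum scattered wavelength:
λ'_max = λ₀ + Δλ_max = 32.7 + 4.8526 = 37.5526 pm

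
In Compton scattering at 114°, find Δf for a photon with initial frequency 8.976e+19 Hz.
4.537e+19 Hz (decrease)

Convert frequency to wavelength (c = 299792458 m/s):
λ₀ = c/f₀ = 299792458/8.976e+19 = 3.3399338e-12 m = 3.3399 pm

Calculate Compton shift:
Δλ = λ_C(1 - cos(114°)) = 3.4132 pm

Final wavelength:
λ' = λ₀ + Δλ = 3.3399 + 3.4132 = 6.7531 pm

Final frequency:
f' = c/λ' = 299792458/6.7531133e-12 = 4.4393222e+19 Hz

Frequency shift (decrease):
Δf = f₀ - f' = 8.976e+19 - 4.4393222e+19 = 4.537e+19 Hz

(Intermediate values are shown rounded; full precision is carried through to the final answer.)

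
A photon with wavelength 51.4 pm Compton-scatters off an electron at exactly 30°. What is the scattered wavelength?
51.7251 pm

Using the Compton formula: λ' = λ + λ_C(1 − cos θ)

For θ = 30°, cos θ = √3/2 (exact) ≈ 0.8660, so:
1 − cos 30° = 1 − (√3/2) ≈ 0.1340

Δλ = λ_C × 0.1340 = 2.4263 × 0.1340 = 0.3251 pm

λ' = 51.4 + 0.3251 = 51.7251 pm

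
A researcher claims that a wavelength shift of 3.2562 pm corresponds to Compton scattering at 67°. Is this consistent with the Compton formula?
No, inconsistent

Calculate the expected shift for θ = 67°:

Δλ_expected = λ_C(1 - cos(67°))
Δλ_expected = 2.4263 × (1 - cos(67°))
Δλ_expected = 2.4263 × 0.6093
Δλ_expected = 1.4783 pm

Given shift: 3.2562 pm
Expected shift: 1.4783 pm
Difference: 1.7779 pm

The values do not match. The given shift corresponds to θ ≈ 110.0°, not 67°.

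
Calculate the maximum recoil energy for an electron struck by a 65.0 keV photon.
13.1825 keV

Maximum energy transfer occurs at θ = 180° (backscattering).

Initial photon: E₀ = 65.0 keV → λ₀ = 19.0745 pm

Maximum Compton shift (at 180°):
Δλ_max = 2λ_C = 2 × 2.4263 = 4.8526 pm

Final wavelength:
λ' = 19.0745 + 4.8526 = 23.9271 pm

Minimum photon energy (maximum energy to electron):
E'_min = hc/λ' = 51.8175 keV

Maximum electron kinetic energy:
K_max = E₀ - E'_min = 65.0000 - 51.8175 = 13.1825 keV

(Intermediate values are shown rounded; full precision is carried through to the final answer.)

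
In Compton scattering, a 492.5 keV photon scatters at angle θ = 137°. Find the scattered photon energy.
184.5484 keV

First convert energy to wavelength:
λ = hc/E, with hc ≈ 1239.842 keV·pm (i.e. 1239.842 eV·nm)

For E = 492.5 keV = 492500 eV:
λ = 1239.842 keV·pm / 492.5 keV
λ = 2.5174 pm

Calculate the Compton shift:
Δλ = λ_C(1 - cos(137°)) = 2.4263 × 1.7314
Δλ = 4.2008 pm

Final wavelength:
λ' = 2.5174 + 4.2008 = 6.7182 pm

Final energy:
E' = hc/λ' = 1239.842 / 6.7182 = 184.5484 keV

(Intermediate values are shown rounded; full precision is carried through to the final answer.)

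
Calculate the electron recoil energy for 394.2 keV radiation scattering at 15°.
10.0965 keV

By energy conservation: K_e = E_initial - E_final

First find the scattered photon energy:
Initial wavelength: λ = hc/E = 3.1452 pm
Compton shift: Δλ = λ_C(1 - cos(15°)) = 0.0827 pm
Final wavelength: λ' = 3.1452 + 0.0827 = 3.2279 pm
Final photon energy: E' = hc/λ' = 384.1035 keV

Electron kinetic energy:
K_e = E - E' = 394.2000 - 384.1035 = 10.0965 keV

(Intermediate values are shown rounded; full precision is carried through to the final answer.)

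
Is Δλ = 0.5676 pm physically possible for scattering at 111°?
No, inconsistent

Calculate the expected shift for θ = 111°:

Δλ_expected = λ_C(1 - cos(111°))
Δλ_expected = 2.4263 × (1 - cos(111°))
Δλ_expected = 2.4263 × 1.3584
Δλ_expected = 3.2958 pm

Given shift: 0.5676 pm
Expected shift: 3.2958 pm
Difference: 2.7282 pm

The values do not match. The given shift corresponds to θ ≈ 40.0°, not 111°.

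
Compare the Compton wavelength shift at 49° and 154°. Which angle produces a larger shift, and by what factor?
154° produces the larger shift by a factor of 5.521

Calculate both shifts using Δλ = λ_C(1 - cos θ):

For θ₁ = 49°:
Δλ₁ = 2.4263 × (1 - cos(49°))
Δλ₁ = 2.4263 × 0.3439
Δλ₁ = 0.8345 pm

For θ₂ = 154°:
Δλ₂ = 2.4263 × (1 - cos(154°))
Δλ₂ = 2.4263 × 1.8988
Δλ₂ = 4.6071 pm

The 154° angle produces the larger shift.
Ratio: 4.6071/0.8345 = 5.521

(Intermediate values are shown rounded; full precision is carried through to the final answer.)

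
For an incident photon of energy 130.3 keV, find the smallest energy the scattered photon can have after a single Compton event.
86.2924 keV (at θ = 180°)

The scattered photon has minimum energy when its wavelength is maximum, i.e., when the Compton shift Δλ = λ_C(1 − cos θ) is maximum. This occurs at θ = 180° (backscattering), giving Δλ_max = 2λ_C = 4.8526 pm.

Initial wavelength: λ₀ = hc/E₀ = 9.5153 pm
Maximum final wavelength: λ'_max = λ₀ + 2λ_C = 9.5153 + 4.8526 = 14.3679 pm
Minimum final energy: E'_min = hc/λ'_max = 86.2924 keV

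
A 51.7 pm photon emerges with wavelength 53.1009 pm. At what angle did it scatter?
65.00°

First find the wavelength shift:
Δλ = λ' - λ = 53.1009 - 51.7 = 1.4009 pm

Using Δλ = λ_C(1 - cos θ), with λ_C = h/(m_e·c) ≈ 2.42631024 pm:
cos θ = 1 - Δλ/λ_C
cos θ = 1 - 1.4009/2.42631024
cos θ = 0.422621

θ = arccos(0.422621)
θ = 65.00°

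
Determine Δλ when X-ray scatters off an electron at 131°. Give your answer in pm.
4.0181 pm

Using the Compton scattering formula:
Δλ = λ_C(1 - cos θ)

where λ_C = h/(m_e·c) ≈ 2.4263 pm is the Compton wavelength of an electron.

For θ = 131°:
cos(131°) = -0.6561
1 - cos(131°) = 1.6561

Δλ = 2.4263 × 1.6561
Δλ = 4.0181 pm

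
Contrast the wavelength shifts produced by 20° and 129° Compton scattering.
129° produces the larger shift by a factor of 27.017

Calculate both shifts using Δλ = λ_C(1 - cos θ):

For θ₁ = 20°:
Δλ₁ = 2.4263 × (1 - cos(20°))
Δλ₁ = 2.4263 × 0.0603
Δλ₁ = 0.1463 pm

For θ₂ = 129°:
Δλ₂ = 2.4263 × (1 - cos(129°))
Δλ₂ = 2.4263 × 1.6293
Δλ₂ = 3.9532 pm

The 129° angle produces the larger shift.
Ratio: 3.9532/0.1463 = 27.017

(Intermediate values are shown rounded; full precision is carried through to the final answer.)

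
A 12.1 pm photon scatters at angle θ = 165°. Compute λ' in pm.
16.8699 pm

Using the Compton scattering formula:
λ' = λ + Δλ = λ + λ_C(1 - cos θ)

Given:
- Initial wavelength λ = 12.1 pm
- Scattering angle θ = 165°
- Compton wavelength λ_C ≈ 2.4263 pm

Calculate the shift:
Δλ = 2.4263 × (1 - cos(165°))
Δλ = 2.4263 × 1.9659
Δλ = 4.7699 pm

Final wavelength:
λ' = 12.1 + 4.7699 = 16.8699 pm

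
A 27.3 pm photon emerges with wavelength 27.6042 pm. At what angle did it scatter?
29.00°

First find the wavelength shift:
Δλ = λ' - λ = 27.6042 - 27.3 = 0.3042 pm

Using Δλ = λ_C(1 - cos θ), with λ_C = h/(m_e·c) ≈ 2.42631024 pm:
cos θ = 1 - Δλ/λ_C
cos θ = 1 - 0.3042/2.42631024
cos θ = 0.874624

θ = arccos(0.874624)
θ = 29.00°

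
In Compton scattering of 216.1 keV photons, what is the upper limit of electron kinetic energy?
99.0230 keV

Maximum energy transfer occurs at θ = 180° (backscattering).

Initial photon: E₀ = 216.1 keV → λ₀ = 5.7374 pm

Maximum Compton shift (at 180°):
Δλ_max = 2λ_C = 2 × 2.4263 = 4.8526 pm

Final wavelength:
λ' = 5.7374 + 4.8526 = 10.5900 pm

Minimum photon energy (maximum energy to electron):
E'_min = hc/λ' = 117.0770 keV

Maximum electron kinetic energy:
K_max = E₀ - E'_min = 216.1000 - 117.0770 = 99.0230 keV

(Intermediate values are shown rounded; full precision is carried through to the final answer.)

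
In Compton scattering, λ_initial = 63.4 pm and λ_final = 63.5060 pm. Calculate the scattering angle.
17.00°

First find the wavelength shift:
Δλ = λ' - λ = 63.5060 - 63.4 = 0.1060 pm

Using Δλ = λ_C(1 - cos θ), with λ_C = h/(m_e·c) ≈ 2.42631024 pm:
cos θ = 1 - Δλ/λ_C
cos θ = 1 - 0.1060/2.42631024
cos θ = 0.956312

θ = arccos(0.956312)
θ = 17.00°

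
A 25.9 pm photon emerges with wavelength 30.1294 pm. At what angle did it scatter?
138.00°

First find the wavelength shift:
Δλ = λ' - λ = 30.1294 - 25.9 = 4.2294 pm

Using Δλ = λ_C(1 - cos θ), with λ_C = h/(m_e·c) ≈ 2.42631024 pm:
cos θ = 1 - Δλ/λ_C
cos θ = 1 - 4.2294/2.42631024
cos θ = -0.743141

θ = arccos(-0.743141)
θ = 138.00°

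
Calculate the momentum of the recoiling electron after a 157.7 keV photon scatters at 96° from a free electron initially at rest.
1.1028e-22 kg·m/s

The electron is initially at rest, so by conservation of momentum:
p⃗_e = p⃗₀ − p⃗'  (incident photon momentum minus scattered photon momentum)

Photon momentum magnitudes (p = h/λ = E/c):
λ₀ = hc/E₀ = 7.8620 pm → p₀ = h/λ₀ = 8.4279e-23 kg·m/s
Δλ = λ_C(1 − cos 96°) = 2.6799 pm
λ' = 10.5420 pm → p' = h/λ' = 6.2854e-23 kg·m/s

The scattered photon makes angle θ = 96° with the incident direction, so by the law of cosines:
|p⃗_e|² = p₀² + p'² − 2p₀p'cos θ
|p⃗_e|² = (8.4279e-23)² + (6.2854e-23)² − 2·8.4279e-23·6.2854e-23·cos(96°)
|p⃗_e| = 1.1028e-22 kg·m/s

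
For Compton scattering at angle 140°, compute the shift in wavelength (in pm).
4.2850 pm

Using the Compton scattering formula:
Δλ = λ_C(1 - cos θ)

where λ_C = h/(m_e·c) ≈ 2.4263 pm is the Compton wavelength of an electron.

For θ = 140°:
cos(140°) = -0.7660
1 - cos(140°) = 1.7660

Δλ = 2.4263 × 1.7660
Δλ = 4.2850 pm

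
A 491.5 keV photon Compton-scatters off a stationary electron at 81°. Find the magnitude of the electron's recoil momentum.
2.7948e-22 kg·m/s

The electron is initially at rest, so by conservation of momentum:
p⃗_e = p⃗₀ − p⃗'  (incident photon momentum minus scattered photon momentum)

Photon momentum magnitudes (p = h/λ = E/c):
λ₀ = hc/E₀ = 2.5226 pm → p₀ = h/λ₀ = 2.6267e-22 kg·m/s
Δλ = λ_C(1 − cos 81°) = 2.0468 pm
λ' = 4.5693 pm → p' = h/λ' = 1.4501e-22 kg·m/s

The scattered photon makes angle θ = 81° with the incident direction, so by the law of cosines:
|p⃗_e|² = p₀² + p'² − 2p₀p'cos θ
|p⃗_e|² = (2.6267e-22)² + (1.4501e-22)² − 2·2.6267e-22·1.4501e-22·cos(81°)
|p⃗_e| = 2.7948e-22 kg·m/s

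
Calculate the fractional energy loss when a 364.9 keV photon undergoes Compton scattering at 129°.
0.5378 (or 53.78%)

Calculate initial and final photon energies:

Initial: E₀ = 364.9 keV → λ₀ = 3.3978 pm
Compton shift: Δλ = 3.9532 pm
Final wavelength: λ' = 7.3510 pm
Final energy: E' = 168.6632 keV

Fractional energy loss:
(E₀ - E')/E₀ = (364.9000 - 168.6632)/364.9000
= 196.2368/364.9000
= 0.5378
= 53.78%

(Intermediate values are shown rounded; full precision is carried through to the final answer.)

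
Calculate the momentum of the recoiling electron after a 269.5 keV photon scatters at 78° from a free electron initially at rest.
1.5805e-22 kg·m/s

The electron is initially at rest, so by conservation of momentum:
p⃗_e = p⃗₀ − p⃗'  (incident photon momentum minus scattered photon momentum)

Photon momentum magnitudes (p = h/λ = E/c):
λ₀ = hc/E₀ = 4.6005 pm → p₀ = h/λ₀ = 1.4403e-22 kg·m/s
Δλ = λ_C(1 − cos 78°) = 1.9219 pm
λ' = 6.5224 pm → p' = h/λ' = 1.0159e-22 kg·m/s

The scattered photon makes angle θ = 78° with the incident direction, so by the law of cosines:
|p⃗_e|² = p₀² + p'² − 2p₀p'cos θ
|p⃗_e|² = (1.4403e-22)² + (1.0159e-22)² − 2·1.4403e-22·1.0159e-22·cos(78°)
|p⃗_e| = 1.5805e-22 kg·m/s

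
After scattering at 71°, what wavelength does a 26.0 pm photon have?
27.6364 pm

Using the Compton scattering formula:
λ' = λ + Δλ = λ + λ_C(1 - cos θ)

Given:
- Initial wavelength λ = 26.0 pm
- Scattering angle θ = 71°
- Compton wavelength λ_C ≈ 2.4263 pm

Calculate the shift:
Δλ = 2.4263 × (1 - cos(71°))
Δλ = 2.4263 × 0.6744
Δλ = 1.6364 pm

Final wavelength:
λ' = 26.0 + 1.6364 = 27.6364 pm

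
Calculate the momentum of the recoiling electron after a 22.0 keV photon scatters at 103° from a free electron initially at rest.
1.7946e-23 kg·m/s

The electron is initially at rest, so by conservation of momentum:
p⃗_e = p⃗₀ − p⃗'  (incident photon momentum minus scattered photon momentum)

Photon momentum magnitudes (p = h/λ = E/c):
λ₀ = hc/E₀ = 56.3565 pm → p₀ = h/λ₀ = 1.1757e-23 kg·m/s
Δλ = λ_C(1 − cos 103°) = 2.9721 pm
λ' = 59.3286 pm → p' = h/λ' = 1.1168e-23 kg·m/s

The scattered photon makes angle θ = 103° with the incident direction, so by the law of cosines:
|p⃗_e|² = p₀² + p'² − 2p₀p'cos θ
|p⃗_e|² = (1.1757e-23)² + (1.1168e-23)² − 2·1.1757e-23·1.1168e-23·cos(103°)
|p⃗_e| = 1.7946e-23 kg·m/s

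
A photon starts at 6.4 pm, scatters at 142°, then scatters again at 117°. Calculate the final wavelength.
14.2661 pm

Apply Compton shift twice:

First scattering at θ₁ = 142°:
Δλ₁ = λ_C(1 - cos(142°))
Δλ₁ = 2.4263 × 1.7880
Δλ₁ = 4.3383 pm

After first scattering:
λ₁ = 6.4 + 4.3383 = 10.7383 pm

Second scattering at θ₂ = 117°:
Δλ₂ = λ_C(1 - cos(117°))
Δλ₂ = 2.4263 × 1.4540
Δλ₂ = 3.5278 pm

Final wavelength:
λ₂ = 10.7383 + 3.5278 = 14.2661 pm

Total shift: Δλ_total = 4.3383 + 3.5278 = 7.8661 pm

(Intermediate values are shown rounded; full precision is carried through to the final answer.)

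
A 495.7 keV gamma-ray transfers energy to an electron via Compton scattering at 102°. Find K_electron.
267.4506 keV

By energy conservation: K_e = E_initial - E_final

First find the scattered photon energy:
Initial wavelength: λ = hc/E = 2.5012 pm
Compton shift: Δλ = λ_C(1 - cos(102°)) = 2.9308 pm
Final wavelength: λ' = 2.5012 + 2.9308 = 5.4320 pm
Final photon energy: E' = hc/λ' = 228.2494 keV

Electron kinetic energy:
K_e = E - E' = 495.7000 - 228.2494 = 267.4506 keV

(Intermediate values are shown rounded; full precision is carried through to the final answer.)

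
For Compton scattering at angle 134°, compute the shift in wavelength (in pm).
4.1118 pm

Using the Compton scattering formula:
Δλ = λ_C(1 - cos θ)

where λ_C = h/(m_e·c) ≈ 2.4263 pm is the Compton wavelength of an electron.

For θ = 134°:
cos(134°) = -0.6947
1 - cos(134°) = 1.6947

Δλ = 2.4263 × 1.6947
Δλ = 4.1118 pm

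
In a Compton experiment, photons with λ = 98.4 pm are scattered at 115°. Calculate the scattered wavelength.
101.8517 pm

Using the Compton scattering formula:
λ' = λ + Δλ = λ + λ_C(1 - cos θ)

Given:
- Initial wavelength λ = 98.4 pm
- Scattering angle θ = 115°
- Compton wavelength λ_C ≈ 2.4263 pm

Calculate the shift:
Δλ = 2.4263 × (1 - cos(115°))
Δλ = 2.4263 × 1.4226
Δλ = 3.4517 pm

Final wavelength:
λ' = 98.4 + 3.4517 = 101.8517 pm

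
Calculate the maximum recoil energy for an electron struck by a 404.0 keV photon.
247.4847 keV

Maximum energy transfer occurs at θ = 180° (backscattering).

Initial photon: E₀ = 404.0 keV → λ₀ = 3.0689 pm

Maximum Compton shift (at 180°):
Δλ_max = 2λ_C = 2 × 2.4263 = 4.8526 pm

Final wavelength:
λ' = 3.0689 + 4.8526 = 7.9215 pm

Minimum photon energy (maximum energy to electron):
E'_min = hc/λ' = 156.5153 keV

Maximum electron kinetic energy:
K_max = E₀ - E'_min = 404.0000 - 156.5153 = 247.4847 keV

(Intermediate values are shown rounded; full precision is carried through to the final answer.)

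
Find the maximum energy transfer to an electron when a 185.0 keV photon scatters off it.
77.6959 keV

Maximum energy transfer occurs at θ = 180° (backscattering).

Initial photon: E₀ = 185.0 keV → λ₀ = 6.7018 pm

Maximum Compton shift (at 180°):
Δλ_max = 2λ_C = 2 × 2.4263 = 4.8526 pm

Final wavelength:
λ' = 6.7018 + 4.8526 = 11.5545 pm

Minimum photon energy (maximum energy to electron):
E'_min = hc/λ' = 107.3041 keV

Maximum electron kinetic energy:
K_max = E₀ - E'_min = 185.0000 - 107.3041 = 77.6959 keV

(Intermediate values are shown rounded; full precision is carried through to the final answer.)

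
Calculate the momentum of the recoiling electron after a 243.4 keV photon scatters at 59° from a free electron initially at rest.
1.1802e-22 kg·m/s

The electron is initially at rest, so by conservation of momentum:
p⃗_e = p⃗₀ − p⃗'  (incident photon momentum minus scattered photon momentum)

Photon momentum magnitudes (p = h/λ = E/c):
λ₀ = hc/E₀ = 5.0938 pm → p₀ = h/λ₀ = 1.3008e-22 kg·m/s
Δλ = λ_C(1 − cos 59°) = 1.1767 pm
λ' = 6.2705 pm → p' = h/λ' = 1.0567e-22 kg·m/s

The scattered photon makes angle θ = 59° with the incident direction, so by the law of cosines:
|p⃗_e|² = p₀² + p'² − 2p₀p'cos θ
|p⃗_e|² = (1.3008e-22)² + (1.0567e-22)² − 2·1.3008e-22·1.0567e-22·cos(59°)
|p⃗_e| = 1.1802e-22 kg·m/s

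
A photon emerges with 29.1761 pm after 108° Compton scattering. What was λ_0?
26.0000 pm

From λ' = λ + Δλ, we have λ = λ' - Δλ

First calculate the Compton shift:
Δλ = λ_C(1 - cos θ)
Δλ = 2.4263 × (1 - cos(108°))
Δλ = 2.4263 × 1.3090
Δλ = 3.1761 pm

Initial wavelength:
λ = λ' - Δλ
λ = 29.1761 - 3.1761
λ = 26.0000 pm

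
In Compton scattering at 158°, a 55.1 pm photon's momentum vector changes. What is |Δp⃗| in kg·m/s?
2.2686e-23 kg·m/s

Photon momentum magnitude is p = h/λ.

Initial momentum:
p₀ = h/λ = 6.6261e-34/5.5100e-11 = 1.2026e-23 kg·m/s

After scattering:
λ' = λ + Δλ = 55.1 + 4.6759 = 59.7759 pm
p' = h/λ' = 6.6261e-34/5.9776e-11 = 1.1085e-23 kg·m/s

Momentum is a vector; the scattered photon's direction makes angle θ = 158° with the incident direction. The magnitude of the vector change Δp⃗ = p⃗₀ − p⃗' is found from the law of cosines:
|Δp⃗|² = p₀² + p'² − 2p₀p'cos θ
|Δp⃗|² = (1.2026e-23)² + (1.1085e-23)² − 2·1.2026e-23·1.1085e-23·cos(158°)
|Δp⃗| = 2.2686e-23 kg·m/s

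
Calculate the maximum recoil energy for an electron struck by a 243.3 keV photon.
118.6747 keV

Maximum energy transfer occurs at θ = 180° (backscattering).

Initial photon: E₀ = 243.3 keV → λ₀ = 5.0959 pm

Maximum Compton shift (at 180°):
Δλ_max = 2λ_C = 2 × 2.4263 = 4.8526 pm

Final wavelength:
λ' = 5.0959 + 4.8526 = 9.9486 pm

Minimum photon energy (maximum energy to electron):
E'_min = hc/λ' = 124.6253 keV

Maximum electron kinetic energy:
K_max = E₀ - E'_min = 243.3000 - 124.6253 = 118.6747 keV

(Intermediate values are shown rounded; full precision is carried through to the final answer.)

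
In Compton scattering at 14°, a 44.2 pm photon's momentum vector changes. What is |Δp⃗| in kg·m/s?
3.6510e-24 kg·m/s

Photon momentum magnitude is p = h/λ.

Initial momentum:
p₀ = h/λ = 6.6261e-34/4.4200e-11 = 1.4991e-23 kg·m/s

After scattering:
λ' = λ + Δλ = 44.2 + 0.0721 = 44.2721 pm
p' = h/λ' = 6.6261e-34/4.4272e-11 = 1.4967e-23 kg·m/s

Momentum is a vector; the scattered photon's direction makes angle θ = 14° with the incident direction. The magnitude of the vector change Δp⃗ = p⃗₀ − p⃗' is found from the law of cosines:
|Δp⃗|² = p₀² + p'² − 2p₀p'cos θ
|Δp⃗|² = (1.4991e-23)² + (1.4967e-23)² − 2·1.4991e-23·1.4967e-23·cos(14°)
|Δp⃗| = 3.6510e-24 kg·m/s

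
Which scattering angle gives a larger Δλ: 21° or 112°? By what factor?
112° produces the larger shift by a factor of 20.696

Calculate both shifts using Δλ = λ_C(1 - cos θ):

For θ₁ = 21°:
Δλ₁ = 2.4263 × (1 - cos(21°))
Δλ₁ = 2.4263 × 0.0664
Δλ₁ = 0.1612 pm

For θ₂ = 112°:
Δλ₂ = 2.4263 × (1 - cos(112°))
Δλ₂ = 2.4263 × 1.3746
Δλ₂ = 3.3352 pm

The 112° angle produces the larger shift.
Ratio: 3.3352/0.1612 = 20.696

(Intermediate values are shown rounded; full precision is carried through to the final answer.)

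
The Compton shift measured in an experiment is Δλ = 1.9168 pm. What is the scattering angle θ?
77.88°

From the Compton formula Δλ = λ_C(1 - cos θ), we can solve for θ:

cos θ = 1 - Δλ/λ_C

Given:
- Δλ = 1.9168 pm
- λ_C = h/(m_e·c) ≈ 2.42631024 pm

cos θ = 1 - 1.9168/2.42631024
cos θ = 1 - 0.790006
cos θ = 0.209994

θ = arccos(0.209994)
θ = 77.88°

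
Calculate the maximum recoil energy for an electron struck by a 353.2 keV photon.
204.9455 keV

Maximum energy transfer occurs at θ = 180° (backscattering).

Initial photon: E₀ = 353.2 keV → λ₀ = 3.5103 pm

Maximum Compton shift (at 180°):
Δλ_max = 2λ_C = 2 × 2.4263 = 4.8526 pm

Final wavelength:
λ' = 3.5103 + 4.8526 = 8.3629 pm

Minimum photon energy (maximum energy to electron):
E'_min = hc/λ' = 148.2545 keV

Maximum electron kinetic energy:
K_max = E₀ - E'_min = 353.2000 - 148.2545 = 204.9455 keV

(Intermediate values are shown rounded; full precision is carried through to the final answer.)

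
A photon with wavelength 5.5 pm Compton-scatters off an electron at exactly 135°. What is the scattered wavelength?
9.6420 pm

Using the Compton formula: λ' = λ + λ_C(1 − cos θ)

For θ = 135°, cos θ = -√2/2 (exact) ≈ -0.7071, so:
1 − cos 135° = 1 − (-√2/2) ≈ 1.7071

Δλ = λ_C × 1.7071 = 2.4263 × 1.7071 = 4.1420 pm

λ' = 5.5 + 4.1420 = 9.6420 pm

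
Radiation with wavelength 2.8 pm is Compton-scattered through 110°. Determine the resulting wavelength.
6.0562 pm

Using the Compton scattering formula:
λ' = λ + Δλ = λ + λ_C(1 - cos θ)

Given:
- Initial wavelength λ = 2.8 pm
- Scattering angle θ = 110°
- Compton wavelength λ_C ≈ 2.4263 pm

Calculate the shift:
Δλ = 2.4263 × (1 - cos(110°))
Δλ = 2.4263 × 1.3420
Δλ = 3.2562 pm

Final wavelength:
λ' = 2.8 + 3.2562 = 6.0562 pm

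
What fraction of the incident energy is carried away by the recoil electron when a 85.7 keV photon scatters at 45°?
0.0468 (or 4.68%)

Calculate initial and final photon energies:

Initial: E₀ = 85.7 keV → λ₀ = 14.4672 pm
Compton shift: Δλ = 0.7106 pm
Final wavelength: λ' = 15.1779 pm
Final energy: E' = 81.6874 keV

Fractional energy loss:
(E₀ - E')/E₀ = (85.7000 - 81.6874)/85.7000
= 4.0126/85.7000
= 0.0468
= 4.68%

(Intermediate values are shown rounded; full precision is carried through to the final answer.)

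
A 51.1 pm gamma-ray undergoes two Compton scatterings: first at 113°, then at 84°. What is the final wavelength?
56.6470 pm

Apply Compton shift twice:

First scattering at θ₁ = 113°:
Δλ₁ = λ_C(1 - cos(113°))
Δλ₁ = 2.4263 × 1.3907
Δλ₁ = 3.3743 pm

After first scattering:
λ₁ = 51.1 + 3.3743 = 54.4743 pm

Second scattering at θ₂ = 84°:
Δλ₂ = λ_C(1 - cos(84°))
Δλ₂ = 2.4263 × 0.8955
Δλ₂ = 2.1727 pm

Final wavelength:
λ₂ = 54.4743 + 2.1727 = 56.6470 pm

Total shift: Δλ_total = 3.3743 + 2.1727 = 5.5470 pm

(Intermediate values are shown rounded; full precision is carried through to the final answer.)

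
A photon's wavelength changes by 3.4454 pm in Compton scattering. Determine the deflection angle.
114.84°

From the Compton formula Δλ = λ_C(1 - cos θ), we can solve for θ:

cos θ = 1 - Δλ/λ_C

Given:
- Δλ = 3.4454 pm
- λ_C = h/(m_e·c) ≈ 2.42631024 pm

cos θ = 1 - 3.4454/2.42631024
cos θ = 1 - 1.420016
cos θ = -0.420016

θ = arccos(-0.420016)
θ = 114.84°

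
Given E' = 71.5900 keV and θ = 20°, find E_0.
72.2000 keV

Convert final energy to wavelength (hc ≈ 1239.842 keV·pm):
λ' = hc/E' = 1239.842 / 71.5900 = 17.3186 pm

Calculate the Compton shift:
Δλ = λ_C(1 - cos(20°))
Δλ = 2.4263 × (1 - cos(20°))
Δλ = 0.1463 pm

Initial wavelength:
λ = λ' - Δλ = 17.3186 - 0.1463 = 17.1723 pm

Initial energy:
E = hc/λ = 1239.842 / 17.1723 = 72.2000 keV

(Intermediate values are shown rounded; full precision is carried through to the final answer.)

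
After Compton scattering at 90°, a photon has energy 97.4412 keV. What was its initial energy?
120.4000 keV

Convert final energy to wavelength (hc ≈ 1239.842 keV·pm):
λ' = hc/E' = 1239.842 / 97.4412 = 12.7240 pm

Calculate the Compton shift:
Δλ = λ_C(1 - cos(90°))
Δλ = 2.4263 × (1 - cos(90°))
Δλ = 2.4263 pm

Initial wavelength:
λ = λ' - Δλ = 12.7240 - 2.4263 = 10.2977 pm

Initial energy:
E = hc/λ = 1239.842 / 10.2977 = 120.4000 keV

(Intermediate values are shown rounded; full precision is carried through to the final answer.)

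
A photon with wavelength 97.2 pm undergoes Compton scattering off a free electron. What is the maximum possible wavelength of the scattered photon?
102.0526 pm (at θ = 180°)

The Compton shift is Δλ = λ_C(1 − cos θ).

Since cos θ ranges from −1 to 1, the factor (1 − cos θ) ranges from 0 to 2; the maximum shift occurs at θ = 180° (backscattering):
Δλ_max = 2λ_C = 2 × 2.4263 pm = 4.8526 pm

Maximum scattered wavelength:
λ'_max = λ₀ + Δλ_max = 97.2 + 4.8526 = 102.0526 pm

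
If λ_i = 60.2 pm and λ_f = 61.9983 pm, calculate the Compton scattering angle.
75.00°

First find the wavelength shift:
Δλ = λ' - λ = 61.9983 - 60.2 = 1.7983 pm

Using Δλ = λ_C(1 - cos θ), with λ_C = h/(m_e·c) ≈ 2.42631024 pm:
cos θ = 1 - Δλ/λ_C
cos θ = 1 - 1.7983/2.42631024
cos θ = 0.258833

θ = arccos(0.258833)
θ = 75.00°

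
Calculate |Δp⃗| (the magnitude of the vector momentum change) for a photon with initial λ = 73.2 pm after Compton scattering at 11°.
1.7347e-24 kg·m/s

Photon momentum magnitude is p = h/λ.

Initial momentum:
p₀ = h/λ = 6.6261e-34/7.3200e-11 = 9.0520e-24 kg·m/s

After scattering:
λ' = λ + Δλ = 73.2 + 0.0446 = 73.2446 pm
p' = h/λ' = 6.6261e-34/7.3245e-11 = 9.0465e-24 kg·m/s

Momentum is a vector; the scattered photon's direction makes angle θ = 11° with the incident direction. The magnitude of the vector change Δp⃗ = p⃗₀ − p⃗' is found from the law of cosines:
|Δp⃗|² = p₀² + p'² − 2p₀p'cos θ
|Δp⃗|² = (9.0520e-24)² + (9.0465e-24)² − 2·9.0520e-24·9.0465e-24·cos(11°)
|Δp⃗| = 1.7347e-24 kg·m/s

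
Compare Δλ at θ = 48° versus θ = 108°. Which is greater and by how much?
108° produces the larger shift by a factor of 3.956

Calculate both shifts using Δλ = λ_C(1 - cos θ):

For θ₁ = 48°:
Δλ₁ = 2.4263 × (1 - cos(48°))
Δλ₁ = 2.4263 × 0.3309
Δλ₁ = 0.8028 pm

For θ₂ = 108°:
Δλ₂ = 2.4263 × (1 - cos(108°))
Δλ₂ = 2.4263 × 1.3090
Δλ₂ = 3.1761 pm

The 108° angle produces the larger shift.
Ratio: 3.1761/0.8028 = 3.956

(Intermediate values are shown rounded; full precision is carried through to the final answer.)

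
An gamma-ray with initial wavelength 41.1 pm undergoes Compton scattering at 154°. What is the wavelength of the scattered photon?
45.7071 pm

Using the Compton scattering formula:
λ' = λ + Δλ = λ + λ_C(1 - cos θ)

Given:
- Initial wavelength λ = 41.1 pm
- Scattering angle θ = 154°
- Compton wavelength λ_C ≈ 2.4263 pm

Calculate the shift:
Δλ = 2.4263 × (1 - cos(154°))
Δλ = 2.4263 × 1.8988
Δλ = 4.6071 pm

Final wavelength:
λ' = 41.1 + 4.6071 = 45.7071 pm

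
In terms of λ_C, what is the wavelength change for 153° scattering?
1.8910 λ_C

The Compton shift formula is:
Δλ = λ_C(1 - cos θ)

Dividing both sides by λ_C:
Δλ/λ_C = 1 - cos θ

For θ = 153°:
Δλ/λ_C = 1 - cos(153°)
Δλ/λ_C = 1 - -0.8910
Δλ/λ_C = 1.8910

This means the shift is 1.8910 × λ_C = 4.5882 pm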